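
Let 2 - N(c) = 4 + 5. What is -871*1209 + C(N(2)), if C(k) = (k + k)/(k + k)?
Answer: -1053038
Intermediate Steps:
N(c) = -7 (N(c) = 2 - (4 + 5) = 2 - 1*9 = 2 - 9 = -7)
C(k) = 1 (C(k) = (2*k)/((2*k)) = (2*k)*(1/(2*k)) = 1)
-871*1209 + C(N(2)) = -871*1209 + 1 = -1053039 + 1 = -1053038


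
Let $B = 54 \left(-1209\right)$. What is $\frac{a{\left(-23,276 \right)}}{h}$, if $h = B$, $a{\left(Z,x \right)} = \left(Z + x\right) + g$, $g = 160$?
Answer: $- \frac{413}{65286} \approx -0.006326$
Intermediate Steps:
$a{\left(Z,x \right)} = 160 + Z + x$ ($a{\left(Z,x \right)} = \left(Z + x\right) + 160 = 160 + Z + x$)
$B = -65286$
$h = -65286$
$\frac{a{\left(-23,276 \right)}}{h} = \frac{160 - 23 + 276}{-65286} = 413 \left(- \frac{1}{65286}\right) = - \frac{413}{65286}$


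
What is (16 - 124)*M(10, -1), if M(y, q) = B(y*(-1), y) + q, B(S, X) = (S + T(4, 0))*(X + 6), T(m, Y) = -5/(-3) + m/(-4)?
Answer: 16236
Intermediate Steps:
T(m, Y) = 5/3 - m/4 (T(m, Y) = -5*(-1/3) + m*(-1/4) = 5/3 - m/4)
B(S, X) = (6 + X)*(2/3 + S) (B(S, X) = (S + (5/3 - 1/4*4))*(X + 6) = (S + (5/3 - 1))*(6 + X) = (S + 2/3)*(6 + X) = (2/3 + S)*(6 + X) = (6 + X)*(2/3 + S))
M(y, q) = 4 + q - y**2 - 16*y/3 (M(y, q) = (4 + 6*(y*(-1)) + 2*y/3 + (y*(-1))*y) + q = (4 + 6*(-y) + 2*y/3 + (-y)*y) + q = (4 - 6*y + 2*y/3 - y**2) + q = (4 - y**2 - 16*y/3) + q = 4 + q - y**2 - 16*y/3)
(16 - 124)*M(10, -1) = (16 - 124)*(4 - 1 - 1*10**2 - 16/3*10) = -108*(4 - 1 - 1*100 - 160/3) = -108*(4 - 1 - 100 - 160/3) = -108*(-451/3) = 16236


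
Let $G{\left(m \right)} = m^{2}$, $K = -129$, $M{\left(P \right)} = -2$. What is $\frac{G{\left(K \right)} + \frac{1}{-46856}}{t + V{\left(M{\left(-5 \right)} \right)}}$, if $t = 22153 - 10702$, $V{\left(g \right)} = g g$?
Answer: $\frac{155946139}{107347096} \approx 1.4527$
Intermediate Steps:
$V{\left(g \right)} = g^{2}$
$t = 11451$
$\frac{G{\left(K \right)} + \frac{1}{-46856}}{t + V{\left(M{\left(-5 \right)} \right)}} = \frac{\left(-129\right)^{2} + \frac{1}{-46856}}{11451 + \left(-2\right)^{2}} = \frac{16641 - \frac{1}{46856}}{11451 + 4} = \frac{779730695}{46856 \cdot 11455} = \frac{779730695}{46856} \cdot \frac{1}{11455} = \frac{155946139}{107347096}$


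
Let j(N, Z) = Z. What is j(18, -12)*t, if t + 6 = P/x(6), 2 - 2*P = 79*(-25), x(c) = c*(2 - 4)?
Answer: 2121/2 ≈ 1060.5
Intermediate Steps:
x(c) = -2*c (x(c) = c*(-2) = -2*c)
P = 1977/2 (P = 1 - 79*(-25)/2 = 1 - 1/2*(-1975) = 1 + 1975/2 = 1977/2 ≈ 988.50)
t = -707/8 (t = -6 + 1977/(2*((-2*6))) = -6 + (1977/2)/(-12) = -6 + (1977/2)*(-1/12) = -6 - 659/8 = -707/8 ≈ -88.375)
j(18, -12)*t = -12*(-707/8) = 2121/2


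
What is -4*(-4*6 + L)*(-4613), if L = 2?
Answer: -405944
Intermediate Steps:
-4*(-4*6 + L)*(-4613) = -4*(-4*6 + 2)*(-4613) = -4*(-24 + 2)*(-4613) = -4*(-22)*(-4613) = 88*(-4613) = -405944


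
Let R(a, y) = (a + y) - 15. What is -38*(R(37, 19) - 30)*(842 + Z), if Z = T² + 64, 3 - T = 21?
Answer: -514140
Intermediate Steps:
T = -18 (T = 3 - 1*21 = 3 - 21 = -18)
R(a, y) = -15 + a + y
Z = 388 (Z = (-18)² + 64 = 324 + 64 = 388)
-38*(R(37, 19) - 30)*(842 + Z) = -38*((-15 + 37 + 19) - 30)*(842 + 388) = -38*(41 - 30)*1230 = -418*1230 = -38*13530 = -514140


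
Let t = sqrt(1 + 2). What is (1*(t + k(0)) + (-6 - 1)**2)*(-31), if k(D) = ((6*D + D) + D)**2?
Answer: -1519 - 31*sqrt(3) ≈ -1572.7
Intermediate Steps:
t = sqrt(3) ≈ 1.7320
k(D) = 64*D**2 (k(D) = (7*D + D)**2 = (8*D)**2 = 64*D**2)
(1*(t + k(0)) + (-6 - 1)**2)*(-31) = (1*(sqrt(3) + 64*0**2) + (-6 - 1)**2)*(-31) = (1*(sqrt(3) + 64*0) + (-7)**2)*(-31) = (1*(sqrt(3) + 0) + 49)*(-31) = (1*sqrt(3) + 49)*(-31) = (sqrt(3) + 49)*(-31) = (49 + sqrt(3))*(-31) = -1519 - 31*sqrt(3)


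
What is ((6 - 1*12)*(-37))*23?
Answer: 5106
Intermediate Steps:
((6 - 1*12)*(-37))*23 = ((6 - 12)*(-37))*23 = -6*(-37)*23 = 222*23 = 5106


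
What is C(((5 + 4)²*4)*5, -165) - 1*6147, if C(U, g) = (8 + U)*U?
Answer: 2631213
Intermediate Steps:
C(U, g) = U*(8 + U)
C(((5 + 4)²*4)*5, -165) - 1*6147 = (((5 + 4)²*4)*5)*(8 + ((5 + 4)²*4)*5) - 1*6147 = ((9²*4)*5)*(8 + (9²*4)*5) - 6147 = ((81*4)*5)*(8 + (81*4)*5) - 6147 = (324*5)*(8 + 324*5) - 6147 = 1620*(8 + 1620) - 6147 = 1620*1628 - 6147 = 2637360 - 6147 = 2631213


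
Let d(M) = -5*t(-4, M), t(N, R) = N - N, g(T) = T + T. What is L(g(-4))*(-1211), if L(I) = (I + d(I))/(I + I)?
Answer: -1211/2 ≈ -605.50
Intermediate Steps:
g(T) = 2*T
t(N, R) = 0
d(M) = 0 (d(M) = -5*0 = 0)
L(I) = ½ (L(I) = (I + 0)/(I + I) = I/((2*I)) = I*(1/(2*I)) = ½)
L(g(-4))*(-1211) = (½)*(-1211) = -1211/2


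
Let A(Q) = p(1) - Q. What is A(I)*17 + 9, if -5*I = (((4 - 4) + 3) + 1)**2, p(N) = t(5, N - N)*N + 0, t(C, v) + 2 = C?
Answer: 572/5 ≈ 114.40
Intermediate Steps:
t(C, v) = -2 + C
p(N) = 3*N (p(N) = (-2 + 5)*N + 0 = 3*N + 0 = 3*N)
I = -16/5 (I = -(((4 - 4) + 3) + 1)**2/5 = -((0 + 3) + 1)**2/5 = -(3 + 1)**2/5 = -1/5*4**2 = -1/5*16 = -16/5 ≈ -3.2000)
A(Q) = 3 - Q (A(Q) = 3*1 - Q = 3 - Q)
A(I)*17 + 9 = (3 - 1*(-16/5))*17 + 9 = (3 + 16/5)*17 + 9 = (31/5)*17 + 9 = 527/5 + 9 = 572/5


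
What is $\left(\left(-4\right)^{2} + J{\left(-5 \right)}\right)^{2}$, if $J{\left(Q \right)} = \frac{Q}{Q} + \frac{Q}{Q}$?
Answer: $324$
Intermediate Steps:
$J{\left(Q \right)} = 2$ ($J{\left(Q \right)} = 1 + 1 = 2$)
$\left(\left(-4\right)^{2} + J{\left(-5 \right)}\right)^{2} = \left(\left(-4\right)^{2} + 2\right)^{2} = \left(16 + 2\right)^{2} = 18^{2} = 324$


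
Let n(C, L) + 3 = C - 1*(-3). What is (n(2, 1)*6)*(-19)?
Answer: -228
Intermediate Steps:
n(C, L) = C (n(C, L) = -3 + (C - 1*(-3)) = -3 + (C + 3) = -3 + (3 + C) = C)
(n(2, 1)*6)*(-19) = (2*6)*(-19) = 12*(-19) = -228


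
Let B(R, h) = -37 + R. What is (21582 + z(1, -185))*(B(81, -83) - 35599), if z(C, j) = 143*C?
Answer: -772432375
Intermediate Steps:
(21582 + z(1, -185))*(B(81, -83) - 35599) = (21582 + 143*1)*((-37 + 81) - 35599) = (21582 + 143)*(44 - 35599) = 21725*(-35555) = -772432375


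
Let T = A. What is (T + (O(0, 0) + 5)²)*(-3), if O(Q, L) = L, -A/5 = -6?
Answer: -165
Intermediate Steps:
A = 30 (A = -5*(-6) = 30)
T = 30
(T + (O(0, 0) + 5)²)*(-3) = (30 + (0 + 5)²)*(-3) = (30 + 5²)*(-3) = (30 + 25)*(-3) = 55*(-3) = -165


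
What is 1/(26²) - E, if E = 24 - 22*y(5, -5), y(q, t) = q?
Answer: 58137/676 ≈ 86.001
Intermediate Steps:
E = -86 (E = 24 - 22*5 = 24 - 110 = -86)
1/(26²) - E = 1/(26²) - 1*(-86) = 1/676 + 86 = 58137/676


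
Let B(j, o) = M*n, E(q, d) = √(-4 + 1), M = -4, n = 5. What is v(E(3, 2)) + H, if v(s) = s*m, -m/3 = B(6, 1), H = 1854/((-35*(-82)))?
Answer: 927/1435 + 60*I*√3 ≈ 0.64599 + 103.92*I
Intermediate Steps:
E(q, d) = I*√3 (E(q, d) = √(-3) = I*√3)
H = 927/1435 (H = 1854/2870 = 1854*(1/2870) = 927/1435 ≈ 0.64599)
B(j, o) = -20 (B(j, o) = -4*5 = -20)
m = 60 (m = -3*(-20) = 60)
v(s) = 60*s (v(s) = s*60 = 60*s)
v(E(3, 2)) + H = 60*(I*√3) + 927/1435 = 60*I*√3 + 927/1435 = 927/1435 + 60*I*√3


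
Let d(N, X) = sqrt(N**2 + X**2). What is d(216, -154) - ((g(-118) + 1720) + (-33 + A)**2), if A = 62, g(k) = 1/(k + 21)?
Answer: -248416/97 + 2*sqrt(17593) ≈ -2295.7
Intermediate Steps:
g(k) = 1/(21 + k)
d(216, -154) - ((g(-118) + 1720) + (-33 + A)**2) = sqrt(216**2 + (-154)**2) - ((1/(21 - 118) + 1720) + (-33 + 62)**2) = sqrt(46656 + 23716) - ((1/(-97) + 1720) + 29**2) = sqrt(70372) - ((-1/97 + 1720) + 841) = 2*sqrt(17593) - (166839/97 + 841) = 2*sqrt(17593) - 1*248416/97 = 2*sqrt(17593) - 248416/97 = -248416/97 + 2*sqrt(17593)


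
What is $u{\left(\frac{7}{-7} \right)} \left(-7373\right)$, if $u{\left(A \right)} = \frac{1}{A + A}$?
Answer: $\frac{7373}{2} \approx 3686.5$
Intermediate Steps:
$u{\left(A \right)} = \frac{1}{2 A}$
$u{\left(\frac{7}{-7} \right)} \left(-7373\right) = \frac{1}{2 \frac{7}{-7}} \left(-7373\right) = \frac{1}{2 \cdot 7 \left(- \frac{1}{7}\right)} \left(-7373\right) = \frac{1}{2 \left(-1\right)} \left(-7373\right) = \frac{1}{2} \left(-1\right) \left(-7373\right) = \left(- \frac{1}{2}\right) \left(-7373\right) = \frac{7373}{2}$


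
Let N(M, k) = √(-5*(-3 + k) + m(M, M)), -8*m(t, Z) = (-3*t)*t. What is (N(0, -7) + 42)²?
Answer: 1814 + 420*√2 ≈ 2408.0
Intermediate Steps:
m(t, Z) = 3*t²/8 (m(t, Z) = -(-3*t)*t/8 = -(-3)*t²/8 = 3*t²/8)
N(M, k) = √(15 - 5*k + 3*M²/8) (N(M, k) = √(-5*(-3 + k) + 3*M²/8) = √((15 - 5*k) + 3*M²/8) = √(15 - 5*k + 3*M²/8))
(N(0, -7) + 42)² = (√(240 - 80*(-7) + 6*0²)/4 + 42)² = (√(240 + 560 + 6*0)/4 + 42)² = (√(240 + 560 + 0)/4 + 42)² = (√800/4 + 42)² = ((20*√2)/4 + 42)² = (5*√2 + 42)² = (42 + 5*√2)²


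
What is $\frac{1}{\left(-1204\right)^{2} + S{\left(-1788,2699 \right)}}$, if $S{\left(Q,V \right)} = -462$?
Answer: $\frac{1}{1449154} \approx 6.9006 \cdot 10^{-7}$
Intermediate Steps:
$\frac{1}{\left(-1204\right)^{2} + S{\left(-1788,2699 \right)}} = \frac{1}{\left(-1204\right)^{2} - 462} = \frac{1}{1449616 - 462} = \frac{1}{1449154}$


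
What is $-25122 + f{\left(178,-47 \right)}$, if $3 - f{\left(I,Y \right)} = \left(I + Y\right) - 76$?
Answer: $-25174$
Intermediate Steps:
$f{\left(I,Y \right)} = 79 - I - Y$ ($f{\left(I,Y \right)} = 3 - \left(\left(I + Y\right) - 76\right) = 3 - \left(-76 + I + Y\right) = 79 - I - Y$)
$-25122 + f{\left(178,-47 \right)} = -25122 - 52 = -25174$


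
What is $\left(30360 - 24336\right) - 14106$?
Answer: $-8082$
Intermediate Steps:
$\left(30360 - 24336\right) - 14106 = 6024 - 14106 = -8082$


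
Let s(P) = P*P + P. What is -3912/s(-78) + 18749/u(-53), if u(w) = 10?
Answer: 18761229/10010 ≈ 1874.2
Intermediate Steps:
s(P) = P + P² (s(P) = P² + P = P + P²)
-3912/s(-78) + 18749/u(-53) = -3912*(-1/(78*(1 - 78))) + 18749/10 = -3912/((-78*(-77))) + 18749*(⅒) = -3912/6006 + 18749/10 = -3912*1/6006 + 18749/10 = -652/1001 + 18749/10 = 18761229/10010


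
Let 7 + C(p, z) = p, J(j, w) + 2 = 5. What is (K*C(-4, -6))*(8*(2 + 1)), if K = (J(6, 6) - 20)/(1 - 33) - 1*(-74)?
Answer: -78705/4 ≈ -19676.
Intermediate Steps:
J(j, w) = 3 (J(j, w) = -2 + 5 = 3)
C(p, z) = -7 + p
K = 2385/32 (K = (3 - 20)/(1 - 33) - 1*(-74) = -17/(-32) + 74 = -17*(-1/32) + 74 = 17/32 + 74 = 2385/32 ≈ 74.531)
(K*C(-4, -6))*(8*(2 + 1)) = (2385*(-7 - 4)/32)*(8*(2 + 1)) = ((2385/32)*(-11))*(8*3) = -26235/32*24 = -78705/4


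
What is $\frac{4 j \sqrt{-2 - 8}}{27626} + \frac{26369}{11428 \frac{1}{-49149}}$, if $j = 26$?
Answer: $- \frac{1296009981}{11428} + \frac{52 i \sqrt{10}}{13813} \approx -1.1341 \cdot 10^{5} + 0.011905 i$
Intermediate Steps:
$\frac{4 j \sqrt{-2 - 8}}{27626} + \frac{26369}{11428 \frac{1}{-49149}} = \frac{4 \cdot 26 \sqrt{-2 - 8}}{27626} + \frac{26369}{11428 \frac{1}{-49149}} = 104 \sqrt{-10} \cdot \frac{1}{27626} + \frac{26369}{11428 \left(- \frac{1}{49149}\right)} = 104 i \sqrt{10} \cdot \frac{1}{27626} + \frac{26369}{- \frac{11428}{49149}} = 104 i \sqrt{10} \cdot \frac{1}{27626} + 26369 \left(- \frac{49149}{11428}\right) = \frac{52 i \sqrt{10}}{13813} - \frac{1296009981}{11428} = - \frac{1296009981}{11428} + \frac{52 i \sqrt{10}}{13813}$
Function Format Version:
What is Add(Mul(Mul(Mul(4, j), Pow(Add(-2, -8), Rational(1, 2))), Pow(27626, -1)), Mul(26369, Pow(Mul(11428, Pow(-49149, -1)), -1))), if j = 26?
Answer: Add(Rational(-1296009981, 11428), Mul(Rational(52, 13813), I, Pow(10, Rational(1, 2)))) ≈ Add(-1.1341e+5, Mul(0.011905, I))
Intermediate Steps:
Add(Mul(Mul(Mul(4, j), Pow(Add(-2, -8), Rational(1, 2))), Pow(27626, -1)), Mul(26369, Pow(Mul(11428, Pow(-49149, -1)), -1))) = Add(Mul(Mul(Mul(4, 26), Pow(Add(-2, -8), Rational(1, 2))), Pow(27626, -1)), Mul(26369, Pow(Mul(11428, Pow(-49149, -1)), -1))) = Add(Mul(Mul(104, Pow(-10, Rational(1, 2))), Rational(1, 27626)), Mul(26369, Pow(Mul(11428, Rational(-1, 49149)), -1))) = Add(Mul(Mul(104, Mul(I, Pow(10, Rational(1, 2)))), Rational(1, 27626)), Mul(26369, Pow(Rational(-11428, 49149), -1))) = Add(Mul(Mul(104, I, Pow(10, Rational(1, 2))), Rational(1, 27626)), Mul(26369, Rational(-49149, 11428))) = Add(Mul(Rational(52, 13813), I, Pow(10, Rational(1, 2))), Rational(-1296009981, 11428)) = Add(Rational(-1296009981, 11428), Mul(Rational(52, 13813), I, Pow(10, Rational(1, 2))))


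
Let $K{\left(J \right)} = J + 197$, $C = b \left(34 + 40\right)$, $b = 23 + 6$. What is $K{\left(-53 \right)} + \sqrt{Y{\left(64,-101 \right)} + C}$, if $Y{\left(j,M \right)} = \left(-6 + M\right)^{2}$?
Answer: $144 + \sqrt{13595} \approx 260.6$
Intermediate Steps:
$b = 29$
$C = 2146$ ($C = 29 \left(34 + 40\right) = 29 \cdot 74 = 2146$)
$K{\left(J \right)} = 197 + J$
$K{\left(-53 \right)} + \sqrt{Y{\left(64,-101 \right)} + C} = \left(197 - 53\right) + \sqrt{\left(-6 - 101\right)^{2} + 2146} = 144 + \sqrt{\left(-107\right)^{2} + 2146} = 144 + \sqrt{11449 + 2146} = 144 + \sqrt{13595}$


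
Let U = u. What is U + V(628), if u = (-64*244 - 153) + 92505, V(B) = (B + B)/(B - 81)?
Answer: 41975848/547 ≈ 76738.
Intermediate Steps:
V(B) = 2*B/(-81 + B) (V(B) = (2*B)/(-81 + B) = 2*B/(-81 + B))
u = 76736 (u = (-15616 - 153) + 92505 = -15769 + 92505 = 76736)
U = 76736
U + V(628) = 76736 + 2*628/(-81 + 628) = 76736 + 2*628/547 = 76736 + 2*628*(1/547) = 76736 + 1256/547 = 41975848/547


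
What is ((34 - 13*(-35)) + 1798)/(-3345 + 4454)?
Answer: 2287/1109 ≈ 2.0622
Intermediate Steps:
((34 - 13*(-35)) + 1798)/(-3345 + 4454) = ((34 + 455) + 1798)/1109 = (489 + 1798)*(1/1109) = 2287*(1/1109) = 2287/1109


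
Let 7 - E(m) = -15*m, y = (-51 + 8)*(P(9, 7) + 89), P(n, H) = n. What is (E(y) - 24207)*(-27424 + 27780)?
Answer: -31117960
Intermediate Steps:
y = -4214 (y = (-51 + 8)*(9 + 89) = -43*98 = -4214)
E(m) = 7 + 15*m (E(m) = 7 - (-15)*m = 7 + 15*m)
(E(y) - 24207)*(-27424 + 27780) = ((7 + 15*(-4214)) - 24207)*(-27424 + 27780) = ((7 - 63210) - 24207)*356 = (-63203 - 24207)*356 = -87410*356 = -31117960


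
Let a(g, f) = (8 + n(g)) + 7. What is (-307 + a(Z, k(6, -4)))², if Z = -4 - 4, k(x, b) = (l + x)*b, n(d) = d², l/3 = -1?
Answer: 51984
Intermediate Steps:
l = -3 (l = 3*(-1) = -3)
k(x, b) = b*(-3 + x) (k(x, b) = (-3 + x)*b = b*(-3 + x))
Z = -8
a(g, f) = 15 + g² (a(g, f) = (8 + g²) + 7 = 15 + g²)
(-307 + a(Z, k(6, -4)))² = (-307 + (15 + (-8)²))² = (-307 + (15 + 64))² = (-307 + 79)² = (-228)² = 51984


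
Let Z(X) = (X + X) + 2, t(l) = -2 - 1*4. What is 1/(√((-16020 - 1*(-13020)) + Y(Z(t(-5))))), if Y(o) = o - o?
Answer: -I*√30/300 ≈ -0.018257*I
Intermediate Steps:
t(l) = -6 (t(l) = -2 - 4 = -6)
Z(X) = 2 + 2*X (Z(X) = 2*X + 2 = 2 + 2*X)
Y(o) = 0
1/(√((-16020 - 1*(-13020)) + Y(Z(t(-5))))) = 1/(√((-16020 - 1*(-13020)) + 0)) = 1/(√((-16020 + 13020) + 0)) = 1/(√(-3000 + 0)) = 1/(√(-3000)) = 1/(10*I*√30) = -I*√30/300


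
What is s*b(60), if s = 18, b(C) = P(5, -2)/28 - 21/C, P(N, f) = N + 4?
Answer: -18/35 ≈ -0.51429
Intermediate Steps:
P(N, f) = 4 + N
b(C) = 9/28 - 21/C (b(C) = (4 + 5)/28 - 21/C = 9*(1/28) - 21/C = 9/28 - 21/C)
s*b(60) = 18*(9/28 - 21/60) = 18*(9/28 - 21*1/60) = 18*(9/28 - 7/20) = 18*(-1/35) = -18/35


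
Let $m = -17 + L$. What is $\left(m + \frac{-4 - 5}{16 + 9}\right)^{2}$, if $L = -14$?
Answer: $\frac{614656}{625} \approx 983.45$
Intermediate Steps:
$m = -31$ ($m = -17 - 14 = -31$)
$\left(m + \frac{-4 - 5}{16 + 9}\right)^{2} = \left(-31 + \frac{-4 - 5}{16 + 9}\right)^{2} = \left(-31 - \frac{9}{25}\right)^{2} = \left(- \frac{784}{25}\right)^{2} = \frac{614656}{625}$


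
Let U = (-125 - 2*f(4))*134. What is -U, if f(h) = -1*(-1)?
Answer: 17018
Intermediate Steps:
f(h) = 1
U = -17018 (U = (-125 - 2*1)*134 = (-125 - 2)*134 = -127*134 = -17018)
-U = -1*(-17018) = 17018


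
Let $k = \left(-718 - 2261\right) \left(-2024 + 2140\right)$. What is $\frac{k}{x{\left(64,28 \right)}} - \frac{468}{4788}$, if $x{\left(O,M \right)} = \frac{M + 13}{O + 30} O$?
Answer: $- \frac{540034405}{43624} \approx -12379.0$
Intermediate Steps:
$x{\left(O,M \right)} = \frac{O \left(13 + M\right)}{30 + O}$ ($x{\left(O,M \right)} = \frac{13 + M}{30 + O} O = \frac{O \left(13 + M\right)}{30 + O}$)
$k = -345564$ ($k = \left(-2979\right) 116 = -345564$)
$\frac{k}{x{\left(64,28 \right)}} - \frac{468}{4788} = - \frac{345564}{64 \frac{1}{30 + 64} \left(13 + 28\right)} - \frac{468}{4788} = - \frac{345564}{64 \cdot \frac{1}{94} \cdot 41} - \frac{13}{133} = - \frac{345564}{\frac{1312}{47}} - \frac{13}{133} = \left(-345564\right) \frac{47}{1312} - \frac{13}{133} = - \frac{4060377}{328} - \frac{13}{133} = - \frac{540034405}{43624}$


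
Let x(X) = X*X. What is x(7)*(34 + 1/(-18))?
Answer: 29939/18 ≈ 1663.3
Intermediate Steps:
x(X) = X²
x(7)*(34 + 1/(-18)) = 7²*(34 + 1/(-18)) = 49*(34 - 1/18) = 49*(611/18) = 29939/18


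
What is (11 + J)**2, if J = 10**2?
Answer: 12321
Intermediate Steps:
J = 100
(11 + J)**2 = (11 + 100)**2 = 111**2 = 12321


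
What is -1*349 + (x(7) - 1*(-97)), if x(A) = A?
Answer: -245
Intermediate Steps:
-1*349 + (x(7) - 1*(-97)) = -1*349 + (7 - 1*(-97)) = -349 + (7 + 97) = -349 + 104 = -245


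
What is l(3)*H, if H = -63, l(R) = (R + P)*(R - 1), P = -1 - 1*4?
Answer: 252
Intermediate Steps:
P = -5 (P = -1 - 4 = -5)
l(R) = (-1 + R)*(-5 + R) (l(R) = (R - 5)*(R - 1) = (-5 + R)*(-1 + R) = (-1 + R)*(-5 + R))
l(3)*H = (5 + 3**2 - 6*3)*(-63) = (5 + 9 - 18)*(-63) = -4*(-63) = 252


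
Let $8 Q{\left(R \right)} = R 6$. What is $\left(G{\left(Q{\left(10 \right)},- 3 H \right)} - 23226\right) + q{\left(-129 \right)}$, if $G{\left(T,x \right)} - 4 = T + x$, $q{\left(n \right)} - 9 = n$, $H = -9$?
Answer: $- \frac{46615}{2} \approx -23308.0$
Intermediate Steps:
$q{\left(n \right)} = 9 + n$
$Q{\left(R \right)} = \frac{3 R}{4}$ ($Q{\left(R \right)} = \frac{R 6}{8} = \frac{6 R}{8} = \frac{3 R}{4}$)
$G{\left(T,x \right)} = 4 + T + x$ ($G{\left(T,x \right)} = 4 + \left(T + x\right) = 4 + T + x$)
$\left(G{\left(Q{\left(10 \right)},- 3 H \right)} - 23226\right) + q{\left(-129 \right)} = \left(\left(4 + \frac{3}{4} \cdot 10 - -27\right) - 23226\right) + \left(9 - 129\right) = \left(\left(4 + \frac{15}{2} + 27\right) - 23226\right) - 120 = \left(\frac{77}{2} - 23226\right) - 120 = - \frac{46375}{2} - 120 = - \frac{46615}{2}$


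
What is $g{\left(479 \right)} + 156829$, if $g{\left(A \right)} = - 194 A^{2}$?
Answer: $-44354725$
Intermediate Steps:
$g{\left(479 \right)} + 156829 = - 194 \cdot 479^{2} + 156829 = \left(-194\right) 229441 + 156829 = -44511554 + 156829 = -44354725$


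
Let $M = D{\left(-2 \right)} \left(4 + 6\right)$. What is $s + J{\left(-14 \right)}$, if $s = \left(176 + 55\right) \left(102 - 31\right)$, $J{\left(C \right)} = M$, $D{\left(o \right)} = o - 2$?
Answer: $16361$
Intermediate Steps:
$D{\left(o \right)} = -2 + o$ ($D{\left(o \right)} = o - 2 = -2 + o$)
$M = -40$ ($M = \left(-2 - 2\right) \left(4 + 6\right) = \left(-4\right) 10 = -40$)
$J{\left(C \right)} = -40$
$s = 16401$ ($s = 231 \cdot 71 = 16401$)
$s + J{\left(-14 \right)} = 16401 - 40 = 16361$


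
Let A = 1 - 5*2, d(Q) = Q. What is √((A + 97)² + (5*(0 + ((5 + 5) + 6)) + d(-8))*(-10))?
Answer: 4*√439 ≈ 83.809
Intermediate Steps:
A = -9 (A = 1 - 10 = -9)
√((A + 97)² + (5*(0 + ((5 + 5) + 6)) + d(-8))*(-10)) = √((-9 + 97)² + (5*(0 + ((5 + 5) + 6)) - 8)*(-10)) = √(88² + (5*(0 + (10 + 6)) - 8)*(-10)) = √(7744 + (5*(0 + 16) - 8)*(-10)) = √(7744 + (5*16 - 8)*(-10)) = √(7744 + (80 - 8)*(-10)) = √(7744 + 72*(-10)) = √(7744 - 720) = √7024 = 4*√439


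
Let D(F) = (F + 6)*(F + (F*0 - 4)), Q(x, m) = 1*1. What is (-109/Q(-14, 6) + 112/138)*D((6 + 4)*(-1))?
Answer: -418040/69 ≈ -6058.5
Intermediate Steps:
Q(x, m) = 1
D(F) = (-4 + F)*(6 + F) (D(F) = (6 + F)*(F + (0 - 4)) = (6 + F)*(F - 4) = (6 + F)*(-4 + F) = (-4 + F)*(6 + F))
(-109/Q(-14, 6) + 112/138)*D((6 + 4)*(-1)) = (-109/1 + 112/138)*(-24 + ((6 + 4)*(-1))² + 2*((6 + 4)*(-1))) = (-109*1 + 112*(1/138))*(-24 + (10*(-1))² + 2*(10*(-1))) = (-109 + 56/69)*(-24 + (-10)² + 2*(-10)) = -7465*(-24 + 100 - 20)/69 = -7465/69*56 = -418040/69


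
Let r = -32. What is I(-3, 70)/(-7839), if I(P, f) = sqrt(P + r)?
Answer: -I*sqrt(35)/7839 ≈ -0.0007547*I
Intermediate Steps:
I(P, f) = sqrt(-32 + P) (I(P, f) = sqrt(P - 32) = sqrt(-32 + P))
I(-3, 70)/(-7839) = sqrt(-32 - 3)/(-7839) = sqrt(-35)*(-1/7839) = (I*sqrt(35))*(-1/7839) = -I*sqrt(35)/7839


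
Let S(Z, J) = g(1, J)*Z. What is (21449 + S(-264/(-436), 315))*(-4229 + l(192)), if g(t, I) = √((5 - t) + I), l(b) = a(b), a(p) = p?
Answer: -86589613 - 266442*√319/109 ≈ -8.6633e+7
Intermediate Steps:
l(b) = b
g(t, I) = √(5 + I - t)
S(Z, J) = Z*√(4 + J) (S(Z, J) = √(5 + J - 1*1)*Z = √(5 + J - 1)*Z = √(4 + J)*Z = Z*√(4 + J))
(21449 + S(-264/(-436), 315))*(-4229 + l(192)) = (21449 + (-264/(-436))*√(4 + 315))*(-4229 + 192) = (21449 + (-264*(-1/436))*√319)*(-4037) = (21449 + 66*√319/109)*(-4037) = -86589613 - 266442*√319/109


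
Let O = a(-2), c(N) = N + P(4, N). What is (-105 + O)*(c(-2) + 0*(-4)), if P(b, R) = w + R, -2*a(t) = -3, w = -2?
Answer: 621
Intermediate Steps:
a(t) = 3/2 (a(t) = -1/2*(-3) = 3/2)
P(b, R) = -2 + R
c(N) = -2 + 2*N (c(N) = N + (-2 + N) = -2 + 2*N)
O = 3/2 ≈ 1.5000
(-105 + O)*(c(-2) + 0*(-4)) = (-105 + 3/2)*((-2 + 2*(-2)) + 0*(-4)) = -207*((-2 - 4) + 0)/2 = -207*(-6 + 0)/2 = -207/2*(-6) = 621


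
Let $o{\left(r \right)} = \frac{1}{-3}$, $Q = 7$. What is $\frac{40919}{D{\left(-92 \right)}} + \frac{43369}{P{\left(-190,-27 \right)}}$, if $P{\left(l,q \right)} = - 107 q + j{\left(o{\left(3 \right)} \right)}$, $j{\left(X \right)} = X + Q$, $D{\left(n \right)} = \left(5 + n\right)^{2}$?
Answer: $\frac{46215284}{2267307} \approx 20.383$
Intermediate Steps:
$o{\left(r \right)} = - \frac{1}{3}$
$j{\left(X \right)} = 7 + X$ ($j{\left(X \right)} = X + 7 = 7 + X$)
$P{\left(l,q \right)} = \frac{20}{3} - 107 q$ ($P{\left(l,q \right)} = - 107 q + \left(7 - \frac{1}{3}\right) = - 107 q + \frac{20}{3} = \frac{20}{3} - 107 q$)
$\frac{40919}{D{\left(-92 \right)}} + \frac{43369}{P{\left(-190,-27 \right)}} = \frac{40919}{\left(5 - 92\right)^{2}} + \frac{43369}{\frac{20}{3} - -2889} = \frac{40919}{\left(-87\right)^{2}} + \frac{43369}{\frac{20}{3} + 2889} = \frac{40919}{7569} + \frac{43369}{\frac{8687}{3}} = 40919 \cdot \frac{1}{7569} + 43369 \cdot \frac{3}{8687} = \frac{1411}{261} + \frac{130107}{8687} = \frac{46215284}{2267307}$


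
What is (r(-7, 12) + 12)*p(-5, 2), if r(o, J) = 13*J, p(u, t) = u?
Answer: -840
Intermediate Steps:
(r(-7, 12) + 12)*p(-5, 2) = (13*12 + 12)*(-5) = (156 + 12)*(-5) = 168*(-5) = -840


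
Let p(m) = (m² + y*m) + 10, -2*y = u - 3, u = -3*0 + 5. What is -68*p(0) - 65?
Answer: -745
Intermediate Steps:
u = 5 (u = 0 + 5 = 5)
y = -1 (y = -(5 - 3)/2 = -½*2 = -1)
p(m) = 10 + m² - m (p(m) = (m² - m) + 10 = 10 + m² - m)
-68*p(0) - 65 = -68*(10 + 0² - 1*0) - 65 = -68*(10 + 0 + 0) - 65 = -68*10 - 65 = -680 - 65 = -745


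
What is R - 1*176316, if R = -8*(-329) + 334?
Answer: -173350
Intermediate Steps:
R = 2966 (R = 2632 + 334 = 2966)
R - 1*176316 = 2966 - 1*176316 = 2966 - 176316 = -173350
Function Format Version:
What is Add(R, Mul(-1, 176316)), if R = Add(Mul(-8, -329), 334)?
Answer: -173350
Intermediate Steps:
R = 2966 (R = Add(2632, 334) = 2966)
Add(R, Mul(-1, 176316)) = Add(2966, Mul(-1, 176316)) = Add(2966, -176316) = -173350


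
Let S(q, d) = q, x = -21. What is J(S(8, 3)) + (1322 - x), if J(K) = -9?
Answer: 1334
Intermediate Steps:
J(S(8, 3)) + (1322 - x) = -9 + (1322 - 1*(-21)) = -9 + (1322 + 21) = -9 + 1343 = 1334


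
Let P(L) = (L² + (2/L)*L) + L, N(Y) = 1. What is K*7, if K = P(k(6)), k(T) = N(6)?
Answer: 28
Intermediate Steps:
k(T) = 1
P(L) = 2 + L + L² (P(L) = (L² + 2) + L = (2 + L²) + L = 2 + L + L²)
K = 4 (K = 2 + 1 + 1² = 2 + 1 + 1 = 4)
K*7 = 4*7 = 28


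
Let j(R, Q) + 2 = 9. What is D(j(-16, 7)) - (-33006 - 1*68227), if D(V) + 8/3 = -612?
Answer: 301855/3 ≈ 1.0062e+5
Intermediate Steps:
j(R, Q) = 7 (j(R, Q) = -2 + 9 = 7)
D(V) = -1844/3 (D(V) = -8/3 - 612 = -1844/3)
D(j(-16, 7)) - (-33006 - 1*68227) = -1844/3 - (-33006 - 1*68227) = -1844/3 - (-33006 - 68227) = -1844/3 - 1*(-101233) = -1844/3 + 101233 = 301855/3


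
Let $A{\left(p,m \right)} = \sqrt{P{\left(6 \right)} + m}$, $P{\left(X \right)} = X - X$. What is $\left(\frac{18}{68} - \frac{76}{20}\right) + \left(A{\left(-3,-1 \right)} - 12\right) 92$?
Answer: $- \frac{188281}{170} + 92 i \approx -1107.5 + 92.0 i$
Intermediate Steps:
$P{\left(X \right)} = 0$
$A{\left(p,m \right)} = \sqrt{m}$ ($A{\left(p,m \right)} = \sqrt{0 + m} = \sqrt{m}$)
$\left(\frac{18}{68} - \frac{76}{20}\right) + \left(A{\left(-3,-1 \right)} - 12\right) 92 = \left(\frac{18}{68} - \frac{76}{20}\right) + \left(\sqrt{-1} - 12\right) 92 = \left(18 \cdot \frac{1}{68} - \frac{19}{5}\right) + \left(i - 12\right) 92 = \left(\frac{9}{34} - \frac{19}{5}\right) + \left(-12 + i\right) 92 = - \frac{601}{170} - \left(1104 - 92 i\right) = - \frac{188281}{170} + 92 i$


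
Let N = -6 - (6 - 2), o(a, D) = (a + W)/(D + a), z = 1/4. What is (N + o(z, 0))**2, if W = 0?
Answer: 81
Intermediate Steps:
z = 1/4 (z = 1*(1/4) = 1/4 ≈ 0.25000)
o(a, D) = a/(D + a) (o(a, D) = (a + 0)/(D + a) = a/(D + a))
N = -10 (N = -6 - 1*4 = -6 - 4 = -10)
(N + o(z, 0))**2 = (-10 + 1/(4*(0 + 1/4)))**2 = (-10 + 1/(4*(1/4)))**2 = (-10 + (1/4)*4)**2 = (-10 + 1)**2 = (-9)**2 = 81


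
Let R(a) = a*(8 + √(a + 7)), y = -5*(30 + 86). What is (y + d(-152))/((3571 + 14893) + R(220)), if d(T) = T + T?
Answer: -1117376/24876461 + 12155*√227/24876461 ≈ -0.037555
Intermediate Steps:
d(T) = 2*T
y = -580 (y = -5*116 = -580)
R(a) = a*(8 + √(7 + a))
(y + d(-152))/((3571 + 14893) + R(220)) = (-580 + 2*(-152))/((3571 + 14893) + 220*(8 + √(7 + 220))) = (-580 - 304)/(18464 + 220*(8 + √227)) = -884/(18464 + (1760 + 220*√227)) = -884/(20224 + 220*√227)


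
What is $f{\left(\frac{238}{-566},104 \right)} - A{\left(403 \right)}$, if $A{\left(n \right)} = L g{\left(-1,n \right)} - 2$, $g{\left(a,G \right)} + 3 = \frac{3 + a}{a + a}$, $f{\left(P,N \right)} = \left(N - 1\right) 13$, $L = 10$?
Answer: $1381$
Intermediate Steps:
$f{\left(P,N \right)} = -13 + 13 N$ ($f{\left(P,N \right)} = \left(-1 + N\right) 13 = -13 + 13 N$)
$g{\left(a,G \right)} = -3 + \frac{3 + a}{2 a}$ ($g{\left(a,G \right)} = -3 + \frac{3 + a}{a + a} = -3 + \frac{3 + a}{2 a}$)
$A{\left(n \right)} = -42$ ($A{\left(n \right)} = 10 \frac{3 - -5}{2 \left(-1\right)} - 2 = 10 \cdot \frac{1}{2} \left(-1\right) \left(3 + 5\right) - 2 = 10 \cdot \frac{1}{2} \left(-1\right) 8 - 2 = 10 \left(-4\right) - 2 = -40 - 2 = -42$)
$f{\left(\frac{238}{-566},104 \right)} - A{\left(403 \right)} = \left(-13 + 13 \cdot 104\right) - -42 = \left(-13 + 1352\right) + 42 = 1339 + 42 = 1381$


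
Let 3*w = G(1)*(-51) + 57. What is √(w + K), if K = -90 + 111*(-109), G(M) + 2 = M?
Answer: I*√12153 ≈ 110.24*I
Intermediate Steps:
G(M) = -2 + M
K = -12189 (K = -90 - 12099 = -12189)
w = 36 (w = ((-2 + 1)*(-51) + 57)/3 = (-1*(-51) + 57)/3 = (51 + 57)/3 = (⅓)*108 = 36)
√(w + K) = √(36 - 12189) = √(-12153) = I*√12153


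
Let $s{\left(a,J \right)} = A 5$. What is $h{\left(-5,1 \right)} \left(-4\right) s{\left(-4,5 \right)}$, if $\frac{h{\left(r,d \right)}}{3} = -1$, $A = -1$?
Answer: $-60$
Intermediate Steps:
$s{\left(a,J \right)} = -5$ ($s{\left(a,J \right)} = \left(-1\right) 5 = -5$)
$h{\left(r,d \right)} = -3$ ($h{\left(r,d \right)} = 3 \left(-1\right) = -3$)
$h{\left(-5,1 \right)} \left(-4\right) s{\left(-4,5 \right)} = \left(-3\right) \left(-4\right) \left(-5\right) = 12 \left(-5\right) = -60$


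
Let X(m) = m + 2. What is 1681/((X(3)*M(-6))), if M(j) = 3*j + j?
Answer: -1681/120 ≈ -14.008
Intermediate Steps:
X(m) = 2 + m
M(j) = 4*j
1681/((X(3)*M(-6))) = 1681/(((2 + 3)*(4*(-6)))) = 1681/((5*(-24))) = 1681/(-120) = 1681*(-1/120) = -1681/120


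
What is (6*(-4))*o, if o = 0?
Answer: 0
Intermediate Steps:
(6*(-4))*o = (6*(-4))*0 = -24*0 = 0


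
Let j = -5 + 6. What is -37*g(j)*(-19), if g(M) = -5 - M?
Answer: -4218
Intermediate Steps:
j = 1
-37*g(j)*(-19) = -37*(-5 - 1*1)*(-19) = -37*(-5 - 1)*(-19) = -37*(-6)*(-19) = 222*(-19) = -4218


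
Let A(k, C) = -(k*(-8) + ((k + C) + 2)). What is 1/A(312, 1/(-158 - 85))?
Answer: 243/530227 ≈ 0.00045829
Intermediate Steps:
A(k, C) = -2 - C + 7*k (A(k, C) = -(-8*k + ((C + k) + 2)) = -(-8*k + (2 + C + k)) = -(2 + C - 7*k) = -2 - C + 7*k)
1/A(312, 1/(-158 - 85)) = 1/(-2 - 1/(-158 - 85) + 7*312) = 1/(-2 - 1/(-243) + 2184) = 1/(-2 - 1*(-1/243) + 2184) = 1/(-2 + 1/243 + 2184) = 1/(530227/243) = 243/530227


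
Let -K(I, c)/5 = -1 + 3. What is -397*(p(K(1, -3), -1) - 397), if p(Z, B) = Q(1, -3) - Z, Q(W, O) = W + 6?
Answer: 150860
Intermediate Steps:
K(I, c) = -10 (K(I, c) = -5*(-1 + 3) = -5*2 = -10)
Q(W, O) = 6 + W
p(Z, B) = 7 - Z (p(Z, B) = (6 + 1) - Z = 7 - Z)
-397*(p(K(1, -3), -1) - 397) = -397*((7 - 1*(-10)) - 397) = -397*((7 + 10) - 397) = -397*(17 - 397) = -397*(-380) = 150860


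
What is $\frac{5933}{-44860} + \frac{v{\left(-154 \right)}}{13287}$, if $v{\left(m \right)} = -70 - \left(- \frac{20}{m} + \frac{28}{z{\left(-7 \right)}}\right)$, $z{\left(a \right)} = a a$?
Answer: $- \frac{6314264207}{45896221140} \approx -0.13758$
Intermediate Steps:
$z{\left(a \right)} = a^{2}$
$v{\left(m \right)} = - \frac{494}{7} + \frac{20}{m}$ ($v{\left(m \right)} = -70 - \left(- \frac{20}{m} + \frac{28}{\left(-7\right)^{2}}\right) = -70 - \left(- \frac{20}{m} + \frac{28}{49}\right) = -70 - \left(- \frac{20}{m} + 28 \cdot \frac{1}{49}\right) = -70 - \left(- \frac{20}{m} + \frac{4}{7}\right) = -70 - \left(\frac{4}{7} - \frac{20}{m}\right) = - \frac{494}{7} + \frac{20}{m}$)
$\frac{5933}{-44860} + \frac{v{\left(-154 \right)}}{13287} = \frac{5933}{-44860} + \frac{- \frac{494}{7} + \frac{20}{-154}}{13287} = 5933 \left(- \frac{1}{44860}\right) + \left(- \frac{494}{7} + 20 \left(- \frac{1}{154}\right)\right) \frac{1}{13287} = - \frac{5933}{44860} + \left(- \frac{494}{7} - \frac{10}{77}\right) \frac{1}{13287} = - \frac{5933}{44860} - \frac{5444}{1023099} = - \frac{6314264207}{45896221140}$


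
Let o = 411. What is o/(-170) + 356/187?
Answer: -961/1870 ≈ -0.51390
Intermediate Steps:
o/(-170) + 356/187 = 411/(-170) + 356/187 = 411*(-1/170) + 356*(1/187) = -411/170 + 356/187 = -961/1870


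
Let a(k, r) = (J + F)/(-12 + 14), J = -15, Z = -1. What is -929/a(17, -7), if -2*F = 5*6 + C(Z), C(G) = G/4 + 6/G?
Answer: 14864/215 ≈ 69.135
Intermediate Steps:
C(G) = 6/G + G/4 (C(G) = G*(¼) + 6/G = G/4 + 6/G = 6/G + G/4)
F = -95/8 (F = -(5*6 + (6/(-1) + (¼)*(-1)))/2 = -(30 + (6*(-1) - ¼))/2 = -(30 + (-6 - ¼))/2 = -(30 - 25/4)/2 = -½*95/4 = -95/8 ≈ -11.875)
a(k, r) = -215/16 (a(k, r) = (-15 - 95/8)/(-12 + 14) = -215/8/2 = -215/8*½ = -215/16)
-929/a(17, -7) = -929/(-215/16) = -929*(-16/215) = 14864/215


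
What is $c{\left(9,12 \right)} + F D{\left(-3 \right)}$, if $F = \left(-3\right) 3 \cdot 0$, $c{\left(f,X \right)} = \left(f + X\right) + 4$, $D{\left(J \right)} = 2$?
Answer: $25$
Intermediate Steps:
$c{\left(f,X \right)} = 4 + X + f$ ($c{\left(f,X \right)} = \left(X + f\right) + 4 = 4 + X + f$)
$F = 0$ ($F = \left(-9\right) 0 = 0$)
$c{\left(9,12 \right)} + F D{\left(-3 \right)} = \left(4 + 12 + 9\right) + 0 \cdot 2 = 25 + 0 = 25$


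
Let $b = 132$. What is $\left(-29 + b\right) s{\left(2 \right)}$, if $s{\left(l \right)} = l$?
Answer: $206$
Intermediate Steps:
$\left(-29 + b\right) s{\left(2 \right)} = \left(-29 + 132\right) 2 = 103 \cdot 2 = 206$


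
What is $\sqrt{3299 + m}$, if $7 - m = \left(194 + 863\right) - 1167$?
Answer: $2 \sqrt{854} \approx 58.447$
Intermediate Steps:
$m = 117$ ($m = 7 - \left(\left(194 + 863\right) - 1167\right) = 7 - \left(1057 - 1167\right) = 7 - -110 = 7 + 110 = 117$)
$\sqrt{3299 + m} = \sqrt{3299 + 117} = \sqrt{3416} = 2 \sqrt{854}$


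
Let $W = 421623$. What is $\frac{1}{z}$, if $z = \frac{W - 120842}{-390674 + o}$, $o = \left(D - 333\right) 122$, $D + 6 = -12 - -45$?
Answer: $- \frac{428006}{300781} \approx -1.423$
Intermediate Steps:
$D = 27$ ($D = -6 - -33 = -6 + \left(-12 + 45\right) = -6 + 33 = 27$)
$o = -37332$ ($o = \left(27 - 333\right) 122 = \left(-306\right) 122 = -37332$)
$z = - \frac{300781}{428006}$ ($z = \frac{421623 - 120842}{-390674 - 37332} = \frac{300781}{-428006} = 300781 \left(- \frac{1}{428006}\right) = - \frac{300781}{428006} \approx -0.70275$)
$\frac{1}{z} = \frac{1}{- \frac{300781}{428006}} = - \frac{428006}{300781}$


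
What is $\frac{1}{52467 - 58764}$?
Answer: $- \frac{1}{6297} \approx -0.00015881$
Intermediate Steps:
$\frac{1}{52467 - 58764} = \frac{1}{-6297} = - \frac{1}{6297}$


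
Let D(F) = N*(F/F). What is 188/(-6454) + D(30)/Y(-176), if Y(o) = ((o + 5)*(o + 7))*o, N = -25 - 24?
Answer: -477946933/16413244848 ≈ -0.029120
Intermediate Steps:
N = -49
Y(o) = o*(5 + o)*(7 + o) (Y(o) = ((5 + o)*(7 + o))*o = o*(5 + o)*(7 + o))
D(F) = -49 (D(F) = -49*F/F = -49*1 = -49)
188/(-6454) + D(30)/Y(-176) = 188/(-6454) - 49*(-1/(176*(35 + (-176)**2 + 12*(-176)))) = 188*(-1/6454) - 49*(-1/(176*(35 + 30976 - 2112))) = -94/3227 - 49/((-176*28899)) = -94/3227 - 49/(-5086224) = -94/3227 - 49*(-1/5086224) = -94/3227 + 49/5086224 = -477946933/16413244848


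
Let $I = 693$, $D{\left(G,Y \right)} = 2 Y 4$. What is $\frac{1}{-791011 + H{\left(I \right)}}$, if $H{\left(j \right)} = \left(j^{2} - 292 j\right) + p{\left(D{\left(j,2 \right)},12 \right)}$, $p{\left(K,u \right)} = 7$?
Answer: $- \frac{1}{513111} \approx -1.9489 \cdot 10^{-6}$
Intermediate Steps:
$D{\left(G,Y \right)} = 8 Y$
$H{\left(j \right)} = 7 + j^{2} - 292 j$ ($H{\left(j \right)} = \left(j^{2} - 292 j\right) + 7 = 7 + j^{2} - 292 j$)
$\frac{1}{-791011 + H{\left(I \right)}} = \frac{1}{-791011 + \left(7 + 693^{2} - 202356\right)} = \frac{1}{-791011 + \left(7 + 480249 - 202356\right)} = \frac{1}{-791011 + 277900} = \frac{1}{-513111} = - \frac{1}{513111}$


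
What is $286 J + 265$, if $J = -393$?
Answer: $-112133$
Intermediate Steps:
$286 J + 265 = 286 \left(-393\right) + 265 = -112398 + 265 = -112133$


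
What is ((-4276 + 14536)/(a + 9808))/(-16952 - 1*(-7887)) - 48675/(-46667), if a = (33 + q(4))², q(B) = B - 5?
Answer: 238951034529/229116489868 ≈ 1.0429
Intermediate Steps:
q(B) = -5 + B
a = 1024 (a = (33 + (-5 + 4))² = (33 - 1)² = 32² = 1024)
((-4276 + 14536)/(a + 9808))/(-16952 - 1*(-7887)) - 48675/(-46667) = ((-4276 + 14536)/(1024 + 9808))/(-16952 - 1*(-7887)) - 48675/(-46667) = (10260/10832)/(-16952 + 7887) - 48675*(-1/46667) = (10260*(1/10832))/(-9065) + 48675/46667 = (2565/2708)*(-1/9065) + 48675/46667 = -513/4909604 + 48675/46667 = 238951034529/229116489868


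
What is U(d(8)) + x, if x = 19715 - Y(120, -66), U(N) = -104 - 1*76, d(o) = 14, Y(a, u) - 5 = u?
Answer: 19596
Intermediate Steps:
Y(a, u) = 5 + u
U(N) = -180 (U(N) = -104 - 76 = -180)
x = 19776 (x = 19715 - (5 - 66) = 19715 - 1*(-61) = 19715 + 61 = 19776)
U(d(8)) + x = -180 + 19776 = 19596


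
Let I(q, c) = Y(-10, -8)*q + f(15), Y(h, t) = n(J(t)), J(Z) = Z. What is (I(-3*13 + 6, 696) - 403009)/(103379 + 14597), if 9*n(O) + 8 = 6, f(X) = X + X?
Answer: -1208915/353928 ≈ -3.4157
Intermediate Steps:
f(X) = 2*X
n(O) = -2/9 (n(O) = -8/9 + (⅑)*6 = -8/9 + ⅔ = -2/9)
Y(h, t) = -2/9
I(q, c) = 30 - 2*q/9 (I(q, c) = -2*q/9 + 2*15 = -2*q/9 + 30 = 30 - 2*q/9)
(I(-3*13 + 6, 696) - 403009)/(103379 + 14597) = ((30 - 2*(-3*13 + 6)/9) - 403009)/(103379 + 14597) = ((30 - 2*(-39 + 6)/9) - 403009)/117976 = ((30 - 2/9*(-33)) - 403009)*(1/117976) = ((30 + 22/3) - 403009)*(1/117976) = (112/3 - 403009)*(1/117976) = -1208915/3*1/117976 = -1208915/353928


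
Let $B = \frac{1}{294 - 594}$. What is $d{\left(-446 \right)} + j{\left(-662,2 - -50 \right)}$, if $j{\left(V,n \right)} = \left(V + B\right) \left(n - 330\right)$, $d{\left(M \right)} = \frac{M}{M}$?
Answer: $\frac{27605689}{150} \approx 1.8404 \cdot 10^{5}$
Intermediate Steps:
$B = - \frac{1}{300}$ ($B = \frac{1}{-300} = - \frac{1}{300} \approx -0.0033333$)
$d{\left(M \right)} = 1$
$j{\left(V,n \right)} = \left(-330 + n\right) \left(- \frac{1}{300} + V\right)$ ($j{\left(V,n \right)} = \left(V - \frac{1}{300}\right) \left(n - 330\right) = \left(- \frac{1}{300} + V\right) \left(-330 + n\right) = \left(-330 + n\right) \left(- \frac{1}{300} + V\right)$)
$d{\left(-446 \right)} + j{\left(-662,2 - -50 \right)} = 1 - \left(- \frac{2184611}{10} + \frac{198601 \left(2 - -50\right)}{300}\right) = 1 + \left(\frac{11}{10} + 218460 - \frac{2 + 50}{300} - 662 \left(2 + 50\right)\right) = 1 + \left(\frac{11}{10} + 218460 - \frac{13}{75} - 34424\right) = 1 + \frac{27605539}{150} = \frac{27605689}{150}$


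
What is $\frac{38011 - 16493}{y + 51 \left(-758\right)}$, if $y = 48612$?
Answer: $\frac{1537}{711} \approx 2.1617$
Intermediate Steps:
$\frac{38011 - 16493}{y + 51 \left(-758\right)} = \frac{38011 - 16493}{48612 + 51 \left(-758\right)} = \frac{21518}{48612 - 38658} = \frac{21518}{9954} = 21518 \cdot \frac{1}{9954} = \frac{1537}{711}$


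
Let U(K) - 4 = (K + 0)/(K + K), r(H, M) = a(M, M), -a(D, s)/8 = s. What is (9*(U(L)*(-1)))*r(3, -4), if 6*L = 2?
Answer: -1296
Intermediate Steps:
a(D, s) = -8*s
r(H, M) = -8*M
L = ⅓ (L = (⅙)*2 = ⅓ ≈ 0.33333)
U(K) = 9/2 (U(K) = 4 + (K + 0)/(K + K) = 4 + K/((2*K)) = 4 + K*(1/(2*K)) = 4 + ½ = 9/2)
(9*(U(L)*(-1)))*r(3, -4) = (9*((9/2)*(-1)))*(-8*(-4)) = (9*(-9/2))*32 = -81/2*32 = -1296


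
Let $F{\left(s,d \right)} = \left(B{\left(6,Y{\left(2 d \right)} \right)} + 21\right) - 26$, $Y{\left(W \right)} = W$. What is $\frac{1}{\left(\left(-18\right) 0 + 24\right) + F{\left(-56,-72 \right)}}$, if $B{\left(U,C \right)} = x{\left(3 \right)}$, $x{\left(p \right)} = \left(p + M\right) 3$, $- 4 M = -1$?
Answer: $\frac{4}{115} \approx 0.034783$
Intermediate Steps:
$M = \frac{1}{4}$ ($M = \left(- \frac{1}{4}\right) \left(-1\right) = \frac{1}{4} \approx 0.25$)
$x{\left(p \right)} = \frac{3}{4} + 3 p$ ($x{\left(p \right)} = \left(p + \frac{1}{4}\right) 3 = \left(\frac{1}{4} + p\right) 3 = \frac{3}{4} + 3 p$)
$B{\left(U,C \right)} = \frac{39}{4}$ ($B{\left(U,C \right)} = \frac{3}{4} + 3 \cdot 3 = \frac{3}{4} + 9 = \frac{39}{4}$)
$F{\left(s,d \right)} = \frac{19}{4}$ ($F{\left(s,d \right)} = \left(\frac{39}{4} + 21\right) - 26 = \frac{123}{4} - 26 = \frac{19}{4}$)
$\frac{1}{\left(\left(-18\right) 0 + 24\right) + F{\left(-56,-72 \right)}} = \frac{1}{\left(\left(-18\right) 0 + 24\right) + \frac{19}{4}} = \frac{1}{\left(0 + 24\right) + \frac{19}{4}} = \frac{1}{24 + \frac{19}{4}} = \frac{1}{\frac{115}{4}} = \frac{4}{115}$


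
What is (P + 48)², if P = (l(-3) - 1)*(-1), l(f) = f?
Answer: 2704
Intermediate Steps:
P = 4 (P = (-3 - 1)*(-1) = -4*(-1) = 4)
(P + 48)² = (4 + 48)² = 52² = 2704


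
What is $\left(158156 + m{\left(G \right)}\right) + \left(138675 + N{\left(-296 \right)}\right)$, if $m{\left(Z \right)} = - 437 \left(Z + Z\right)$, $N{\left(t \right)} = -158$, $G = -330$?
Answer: $585093$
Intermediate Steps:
$m{\left(Z \right)} = - 874 Z$ ($m{\left(Z \right)} = - 437 \cdot 2 Z = - 874 Z$)
$\left(158156 + m{\left(G \right)}\right) + \left(138675 + N{\left(-296 \right)}\right) = \left(158156 - -288420\right) + \left(138675 - 158\right) = \left(158156 + 288420\right) + 138517 = 446576 + 138517 = 585093$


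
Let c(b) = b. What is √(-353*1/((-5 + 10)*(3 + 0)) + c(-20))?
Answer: I*√9795/15 ≈ 6.598*I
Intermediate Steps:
√(-353*1/((-5 + 10)*(3 + 0)) + c(-20)) = √(-353*1/((-5 + 10)*(3 + 0)) - 20) = √(-353/(3*5) - 20) = √(-353/15 - 20) = √(-653/15) = I*√9795/15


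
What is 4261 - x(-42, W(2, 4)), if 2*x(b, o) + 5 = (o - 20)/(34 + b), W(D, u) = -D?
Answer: 34097/8 ≈ 4262.1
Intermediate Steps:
x(b, o) = -5/2 + (-20 + o)/(2*(34 + b)) (x(b, o) = -5/2 + ((o - 20)/(34 + b))/2 = -5/2 + ((-20 + o)/(34 + b))/2 = -5/2 + (-20 + o)/(2*(34 + b)))
4261 - x(-42, W(2, 4)) = 4261 - (-190 - 1*2 - 5*(-42))/(2*(34 - 42)) = 4261 - (-190 - 2 + 210)/(2*(-8)) = 4261 - (-1)*18/(2*8) = 4261 - 1*(-9/8) = 4261 + 9/8 = 34097/8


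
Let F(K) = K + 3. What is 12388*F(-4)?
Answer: -12388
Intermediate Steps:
F(K) = 3 + K
12388*F(-4) = 12388*(3 - 4) = 12388*(-1) = -12388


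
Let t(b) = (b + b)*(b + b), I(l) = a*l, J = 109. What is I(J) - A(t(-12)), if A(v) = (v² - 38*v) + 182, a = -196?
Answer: -331434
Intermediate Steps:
I(l) = -196*l
t(b) = 4*b² (t(b) = (2*b)*(2*b) = 4*b²)
A(v) = 182 + v² - 38*v
I(J) - A(t(-12)) = -196*109 - (182 + (4*(-12)²)² - 152*(-12)²) = -21364 - (182 + (4*144)² - 152*144) = -21364 - (182 + 576² - 38*576) = -21364 - (182 + 331776 - 21888) = -21364 - 1*310070 = -21364 - 310070 = -331434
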